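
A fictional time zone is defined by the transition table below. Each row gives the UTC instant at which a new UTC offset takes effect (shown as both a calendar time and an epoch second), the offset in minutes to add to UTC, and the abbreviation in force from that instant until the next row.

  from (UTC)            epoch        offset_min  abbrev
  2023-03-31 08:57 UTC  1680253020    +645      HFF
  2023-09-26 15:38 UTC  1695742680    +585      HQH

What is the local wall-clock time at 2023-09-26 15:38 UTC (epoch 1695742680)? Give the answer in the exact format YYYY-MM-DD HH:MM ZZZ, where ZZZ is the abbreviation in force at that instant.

Query: 2023-09-26 15:38 UTC
Rule 2/2 (HQH, +09:45): 2023-09-26 15:38 UTC ≤ query < +∞
15·60 + 38 + 585 = 1523 min
1523 = 1·1440 + 83; 83 = 1·60 + 23 → 01:23, 2023-09-26 + 1 day = 2023-09-27
→ 2023-09-27 01:23 HQH

2023-09-27 01:23 HQH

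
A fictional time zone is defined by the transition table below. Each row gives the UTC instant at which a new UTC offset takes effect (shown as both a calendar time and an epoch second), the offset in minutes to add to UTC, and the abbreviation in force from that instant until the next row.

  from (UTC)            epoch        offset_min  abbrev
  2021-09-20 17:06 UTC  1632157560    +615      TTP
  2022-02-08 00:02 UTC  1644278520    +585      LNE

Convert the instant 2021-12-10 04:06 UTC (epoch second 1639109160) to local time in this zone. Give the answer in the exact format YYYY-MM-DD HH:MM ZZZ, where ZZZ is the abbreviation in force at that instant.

Query: 2021-12-10 04:06 UTC
Rule 1/2 (TTP, +10:15): 2021-09-20 17:06 UTC ≤ query < 2022-02-08 00:02 UTC
4·60 + 6 + 615 = 861 min
861 = 0·1440 + 861; 861 = 14·60 + 21 → 14:21, same day
→ 2021-12-10 14:21 TTP

2021-12-10 14:21 TTP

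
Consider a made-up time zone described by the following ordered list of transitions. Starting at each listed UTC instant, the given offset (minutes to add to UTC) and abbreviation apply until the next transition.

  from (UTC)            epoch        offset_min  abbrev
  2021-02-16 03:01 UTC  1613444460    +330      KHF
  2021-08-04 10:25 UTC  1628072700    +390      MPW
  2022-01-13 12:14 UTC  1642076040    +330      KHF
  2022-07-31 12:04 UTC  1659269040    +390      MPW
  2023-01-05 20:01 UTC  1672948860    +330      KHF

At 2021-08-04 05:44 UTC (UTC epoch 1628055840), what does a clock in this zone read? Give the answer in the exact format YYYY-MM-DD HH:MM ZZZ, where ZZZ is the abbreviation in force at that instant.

Query: 2021-08-04 05:44 UTC
Rule 1/5 (KHF, +05:30): 2021-02-16 03:01 UTC ≤ query < 2021-08-04 10:25 UTC
5·60 + 44 + 330 = 674 min
674 = 0·1440 + 674; 674 = 11·60 + 14 → 11:14, same day
→ 2021-08-04 11:14 KHF

2021-08-04 11:14 KHF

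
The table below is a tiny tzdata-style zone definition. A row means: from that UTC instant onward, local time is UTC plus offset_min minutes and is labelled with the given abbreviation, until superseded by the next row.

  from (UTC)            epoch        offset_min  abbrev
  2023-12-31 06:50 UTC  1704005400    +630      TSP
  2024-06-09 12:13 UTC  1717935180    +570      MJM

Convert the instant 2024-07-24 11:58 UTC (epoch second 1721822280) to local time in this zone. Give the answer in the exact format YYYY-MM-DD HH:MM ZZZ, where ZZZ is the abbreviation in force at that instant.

2024-07-24 21:28 MJM

Query: 2024-07-24 11:58 UTC
Rule 2/2 (MJM, +09:30): 2024-06-09 12:13 UTC ≤ query < +∞
11·60 + 58 + 570 = 1288 min
1288 = 0·1440 + 1288; 1288 = 21·60 + 28 → 21:28, same day
→ 2024-07-24 21:28 MJM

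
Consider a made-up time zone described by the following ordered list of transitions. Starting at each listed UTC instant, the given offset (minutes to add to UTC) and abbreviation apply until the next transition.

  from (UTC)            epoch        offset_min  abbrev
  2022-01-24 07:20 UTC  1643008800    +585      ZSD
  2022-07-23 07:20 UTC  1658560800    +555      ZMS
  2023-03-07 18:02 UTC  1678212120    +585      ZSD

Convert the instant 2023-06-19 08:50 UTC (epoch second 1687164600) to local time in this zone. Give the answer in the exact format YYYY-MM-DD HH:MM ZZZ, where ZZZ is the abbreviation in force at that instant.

2023-06-19 18:35 ZSD

Query: 2023-06-19 08:50 UTC
Rule 3/3 (ZSD, +09:45): 2023-03-07 18:02 UTC ≤ query < +∞
8·60 + 50 + 585 = 1115 min
1115 = 0·1440 + 1115; 1115 = 18·60 + 35 → 18:35, same day
→ 2023-06-19 18:35 ZSD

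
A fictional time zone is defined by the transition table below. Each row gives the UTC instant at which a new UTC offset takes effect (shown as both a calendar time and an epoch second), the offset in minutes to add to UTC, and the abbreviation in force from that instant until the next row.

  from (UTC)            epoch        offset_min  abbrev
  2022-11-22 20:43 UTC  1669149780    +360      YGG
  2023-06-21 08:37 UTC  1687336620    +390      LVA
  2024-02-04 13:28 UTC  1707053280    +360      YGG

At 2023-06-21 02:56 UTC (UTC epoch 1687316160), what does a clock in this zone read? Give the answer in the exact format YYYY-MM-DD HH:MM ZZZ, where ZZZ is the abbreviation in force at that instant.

2023-06-21 08:56 YGG

Query: 2023-06-21 02:56 UTC
Rule 1/3 (YGG, +06:00): 2022-11-22 20:43 UTC ≤ query < 2023-06-21 08:37 UTC
2·60 + 56 + 360 = 536 min
536 = 0·1440 + 536; 536 = 8·60 + 56 → 08:56, same day
→ 2023-06-21 08:56 YGG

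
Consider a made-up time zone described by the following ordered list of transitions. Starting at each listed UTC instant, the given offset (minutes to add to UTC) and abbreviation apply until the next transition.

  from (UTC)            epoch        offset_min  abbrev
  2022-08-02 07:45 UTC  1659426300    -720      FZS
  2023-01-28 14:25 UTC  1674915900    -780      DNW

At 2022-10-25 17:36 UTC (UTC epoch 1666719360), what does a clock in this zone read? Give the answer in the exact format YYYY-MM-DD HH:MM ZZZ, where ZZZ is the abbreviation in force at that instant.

Query: 2022-10-25 17:36 UTC
Rule 1/2 (FZS, -12:00): 2022-08-02 07:45 UTC ≤ query < 2023-01-28 14:25 UTC
17·60 + 36 - 720 = 336 min
336 = 0·1440 + 336; 336 = 5·60 + 36 → 05:36, same day
→ 2022-10-25 05:36 FZS

2022-10-25 05:36 FZS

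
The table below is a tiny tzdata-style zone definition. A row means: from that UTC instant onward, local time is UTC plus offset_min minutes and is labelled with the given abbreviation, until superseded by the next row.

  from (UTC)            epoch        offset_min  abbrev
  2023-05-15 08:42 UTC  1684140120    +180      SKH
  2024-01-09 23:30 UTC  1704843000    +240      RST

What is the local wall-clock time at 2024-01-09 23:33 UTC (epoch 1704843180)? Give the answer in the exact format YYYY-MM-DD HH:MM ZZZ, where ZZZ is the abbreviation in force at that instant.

Query: 2024-01-09 23:33 UTC
Rule 2/2 (RST, +04:00): 2024-01-09 23:30 UTC ≤ query < +∞
23·60 + 33 + 240 = 1653 min
1653 = 1·1440 + 213; 213 = 3·60 + 33 → 03:33, 2024-01-09 + 1 day = 2024-01-10
→ 2024-01-10 03:33 RST

2024-01-10 03:33 RST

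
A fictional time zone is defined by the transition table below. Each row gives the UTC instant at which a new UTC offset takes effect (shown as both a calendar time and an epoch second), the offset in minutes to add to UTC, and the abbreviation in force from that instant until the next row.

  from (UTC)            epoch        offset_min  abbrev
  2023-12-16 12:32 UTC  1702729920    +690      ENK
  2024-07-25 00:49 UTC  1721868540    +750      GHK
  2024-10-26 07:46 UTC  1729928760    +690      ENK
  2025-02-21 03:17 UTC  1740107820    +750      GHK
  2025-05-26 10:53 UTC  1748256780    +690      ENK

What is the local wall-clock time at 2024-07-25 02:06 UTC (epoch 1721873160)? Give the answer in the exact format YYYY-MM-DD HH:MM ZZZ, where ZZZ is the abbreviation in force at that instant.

Query: 2024-07-25 02:06 UTC
Rule 2/5 (GHK, +12:30): 2024-07-25 00:49 UTC ≤ query < 2024-10-26 07:46 UTC
2·60 + 6 + 750 = 876 min
876 = 0·1440 + 876; 876 = 14·60 + 36 → 14:36, same day
→ 2024-07-25 14:36 GHK

2024-07-25 14:36 GHK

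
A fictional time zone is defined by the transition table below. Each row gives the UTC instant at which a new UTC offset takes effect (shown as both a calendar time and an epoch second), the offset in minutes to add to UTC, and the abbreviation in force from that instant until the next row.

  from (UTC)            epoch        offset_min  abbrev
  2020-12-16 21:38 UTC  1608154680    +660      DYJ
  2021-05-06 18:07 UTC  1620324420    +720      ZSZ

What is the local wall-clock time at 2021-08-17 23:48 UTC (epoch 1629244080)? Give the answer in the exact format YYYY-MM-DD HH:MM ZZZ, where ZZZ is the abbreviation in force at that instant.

2021-08-18 11:48 ZSZ

Query: 2021-08-17 23:48 UTC
Rule 2/2 (ZSZ, +12:00): 2021-05-06 18:07 UTC ≤ query < +∞
23·60 + 48 + 720 = 2148 min
2148 = 1·1440 + 708; 708 = 11·60 + 48 → 11:48, 2021-08-17 + 1 day = 2021-08-18
→ 2021-08-18 11:48 ZSZ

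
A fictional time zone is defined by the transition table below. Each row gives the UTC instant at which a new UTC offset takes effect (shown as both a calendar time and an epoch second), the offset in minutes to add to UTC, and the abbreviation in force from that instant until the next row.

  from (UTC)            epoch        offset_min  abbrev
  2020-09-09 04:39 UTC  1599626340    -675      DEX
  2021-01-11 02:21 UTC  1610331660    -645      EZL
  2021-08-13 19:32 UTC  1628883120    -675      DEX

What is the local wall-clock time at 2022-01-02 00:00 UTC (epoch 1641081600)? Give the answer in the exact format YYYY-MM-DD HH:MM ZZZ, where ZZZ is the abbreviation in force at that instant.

Query: 2022-01-02 00:00 UTC
Rule 3/3 (DEX, -11:15): 2021-08-13 19:32 UTC ≤ query < +∞
0·60 + 0 - 675 = -675 min
-675 = -1·1440 + 765; 765 = 12·60 + 45 → 12:45, 2022-01-02 - 1 day = 2022-01-01
→ 2022-01-01 12:45 DEX

2022-01-01 12:45 DEX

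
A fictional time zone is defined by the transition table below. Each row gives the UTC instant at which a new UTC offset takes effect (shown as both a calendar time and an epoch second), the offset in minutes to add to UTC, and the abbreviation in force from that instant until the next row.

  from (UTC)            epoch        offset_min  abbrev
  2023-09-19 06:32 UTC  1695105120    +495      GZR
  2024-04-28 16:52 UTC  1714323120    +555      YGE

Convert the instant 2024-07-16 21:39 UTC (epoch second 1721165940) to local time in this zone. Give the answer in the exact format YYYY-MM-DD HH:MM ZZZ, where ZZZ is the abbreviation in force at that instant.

2024-07-17 06:54 YGE

Query: 2024-07-16 21:39 UTC
Rule 2/2 (YGE, +09:15): 2024-04-28 16:52 UTC ≤ query < +∞
21·60 + 39 + 555 = 1854 min
1854 = 1·1440 + 414; 414 = 6·60 + 54 → 06:54, 2024-07-16 + 1 day = 2024-07-17
→ 2024-07-17 06:54 YGE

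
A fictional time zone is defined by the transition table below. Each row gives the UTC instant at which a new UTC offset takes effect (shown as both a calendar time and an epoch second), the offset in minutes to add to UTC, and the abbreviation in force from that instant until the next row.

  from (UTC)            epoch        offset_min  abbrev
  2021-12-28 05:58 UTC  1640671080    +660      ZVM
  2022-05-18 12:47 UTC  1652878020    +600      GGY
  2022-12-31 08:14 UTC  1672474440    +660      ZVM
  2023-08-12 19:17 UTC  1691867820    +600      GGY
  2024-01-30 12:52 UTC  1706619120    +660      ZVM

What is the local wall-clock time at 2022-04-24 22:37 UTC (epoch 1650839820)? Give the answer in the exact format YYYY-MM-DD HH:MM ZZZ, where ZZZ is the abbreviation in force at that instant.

Query: 2022-04-24 22:37 UTC
Rule 1/5 (ZVM, +11:00): 2021-12-28 05:58 UTC ≤ query < 2022-05-18 12:47 UTC
22·60 + 37 + 660 = 2017 min
2017 = 1·1440 + 577; 577 = 9·60 + 37 → 09:37, 2022-04-24 + 1 day = 2022-04-25
→ 2022-04-25 09:37 ZVM

2022-04-25 09:37 ZVM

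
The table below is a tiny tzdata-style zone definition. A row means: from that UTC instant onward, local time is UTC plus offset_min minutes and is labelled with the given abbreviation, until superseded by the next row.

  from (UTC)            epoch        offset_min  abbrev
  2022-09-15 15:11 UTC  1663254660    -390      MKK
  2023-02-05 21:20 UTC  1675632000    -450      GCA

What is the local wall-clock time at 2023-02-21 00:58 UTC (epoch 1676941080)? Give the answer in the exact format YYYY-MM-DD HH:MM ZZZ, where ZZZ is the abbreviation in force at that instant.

2023-02-20 17:28 GCA

Query: 2023-02-21 00:58 UTC
Rule 2/2 (GCA, -07:30): 2023-02-05 21:20 UTC ≤ query < +∞
0·60 + 58 - 450 = -392 min
-392 = -1·1440 + 1048; 1048 = 17·60 + 28 → 17:28, 2023-02-21 - 1 day = 2023-02-20
→ 2023-02-20 17:28 GCA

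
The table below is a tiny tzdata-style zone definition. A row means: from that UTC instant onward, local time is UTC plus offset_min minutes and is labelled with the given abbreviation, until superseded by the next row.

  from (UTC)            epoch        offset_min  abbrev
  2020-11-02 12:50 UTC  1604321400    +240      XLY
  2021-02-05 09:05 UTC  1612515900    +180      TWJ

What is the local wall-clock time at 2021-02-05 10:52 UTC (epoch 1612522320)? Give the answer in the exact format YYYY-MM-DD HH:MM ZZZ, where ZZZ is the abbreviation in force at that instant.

Query: 2021-02-05 10:52 UTC
Rule 2/2 (TWJ, +03:00): 2021-02-05 09:05 UTC ≤ query < +∞
10·60 + 52 + 180 = 832 min
832 = 0·1440 + 832; 832 = 13·60 + 52 → 13:52, same day
→ 2021-02-05 13:52 TWJ

2021-02-05 13:52 TWJ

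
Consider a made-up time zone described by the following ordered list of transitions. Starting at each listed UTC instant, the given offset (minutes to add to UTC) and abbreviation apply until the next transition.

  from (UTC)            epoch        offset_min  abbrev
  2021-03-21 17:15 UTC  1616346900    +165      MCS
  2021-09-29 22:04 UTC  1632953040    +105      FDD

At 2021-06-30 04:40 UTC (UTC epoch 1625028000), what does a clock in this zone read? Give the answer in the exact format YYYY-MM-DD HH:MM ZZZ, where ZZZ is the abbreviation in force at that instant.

Query: 2021-06-30 04:40 UTC
Rule 1/2 (MCS, +02:45): 2021-03-21 17:15 UTC ≤ query < 2021-09-29 22:04 UTC
4·60 + 40 + 165 = 445 min
445 = 0·1440 + 445; 445 = 7·60 + 25 → 07:25, same day
→ 2021-06-30 07:25 MCS

2021-06-30 07:25 MCS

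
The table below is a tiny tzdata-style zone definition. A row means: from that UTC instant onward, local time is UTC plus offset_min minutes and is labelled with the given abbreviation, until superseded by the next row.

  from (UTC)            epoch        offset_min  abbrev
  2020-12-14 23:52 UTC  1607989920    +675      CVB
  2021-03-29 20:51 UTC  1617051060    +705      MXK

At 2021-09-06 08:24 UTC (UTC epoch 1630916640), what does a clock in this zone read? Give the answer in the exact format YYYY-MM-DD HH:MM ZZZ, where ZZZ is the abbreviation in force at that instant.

Query: 2021-09-06 08:24 UTC
Rule 2/2 (MXK, +11:45): 2021-03-29 20:51 UTC ≤ query < +∞
8·60 + 24 + 705 = 1209 min
1209 = 0·1440 + 1209; 1209 = 20·60 + 9 → 20:09, same day
→ 2021-09-06 20:09 MXK

2021-09-06 20:09 MXK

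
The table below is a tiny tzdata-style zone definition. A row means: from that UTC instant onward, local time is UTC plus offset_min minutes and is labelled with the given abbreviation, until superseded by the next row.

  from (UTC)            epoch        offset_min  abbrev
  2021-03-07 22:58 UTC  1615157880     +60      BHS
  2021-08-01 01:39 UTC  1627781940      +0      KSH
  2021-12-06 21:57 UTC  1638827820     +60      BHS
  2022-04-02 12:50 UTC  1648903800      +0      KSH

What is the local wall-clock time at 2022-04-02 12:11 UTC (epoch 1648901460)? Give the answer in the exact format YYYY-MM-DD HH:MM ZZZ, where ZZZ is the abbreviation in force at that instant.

2022-04-02 13:11 BHS

Query: 2022-04-02 12:11 UTC
Rule 3/4 (BHS, +01:00): 2021-12-06 21:57 UTC ≤ query < 2022-04-02 12:50 UTC
12·60 + 11 + 60 = 791 min
791 = 0·1440 + 791; 791 = 13·60 + 11 → 13:11, same day
→ 2022-04-02 13:11 BHS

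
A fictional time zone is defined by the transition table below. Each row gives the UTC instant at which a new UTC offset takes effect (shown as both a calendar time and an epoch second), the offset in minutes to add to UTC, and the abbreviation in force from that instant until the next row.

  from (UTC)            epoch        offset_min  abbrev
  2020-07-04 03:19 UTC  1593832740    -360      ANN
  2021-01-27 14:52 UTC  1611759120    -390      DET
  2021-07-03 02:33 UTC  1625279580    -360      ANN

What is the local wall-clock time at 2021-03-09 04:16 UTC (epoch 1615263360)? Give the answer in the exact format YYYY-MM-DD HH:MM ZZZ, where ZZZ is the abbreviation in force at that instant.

2021-03-08 21:46 DET

Query: 2021-03-09 04:16 UTC
Rule 2/3 (DET, -06:30): 2021-01-27 14:52 UTC ≤ query < 2021-07-03 02:33 UTC
4·60 + 16 - 390 = -134 min
-134 = -1·1440 + 1306; 1306 = 21·60 + 46 → 21:46, 2021-03-09 - 1 day = 2021-03-08
→ 2021-03-08 21:46 DET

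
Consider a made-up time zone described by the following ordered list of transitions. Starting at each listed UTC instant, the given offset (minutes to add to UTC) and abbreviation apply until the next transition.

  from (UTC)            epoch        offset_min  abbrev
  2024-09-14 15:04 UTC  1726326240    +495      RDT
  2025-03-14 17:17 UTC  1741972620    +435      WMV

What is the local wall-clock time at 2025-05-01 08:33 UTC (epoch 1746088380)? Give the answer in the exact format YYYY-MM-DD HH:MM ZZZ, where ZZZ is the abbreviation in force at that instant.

2025-05-01 15:48 WMV

Query: 2025-05-01 08:33 UTC
Rule 2/2 (WMV, +07:15): 2025-03-14 17:17 UTC ≤ query < +∞
8·60 + 33 + 435 = 948 min
948 = 0·1440 + 948; 948 = 15·60 + 48 → 15:48, same day
→ 2025-05-01 15:48 WMV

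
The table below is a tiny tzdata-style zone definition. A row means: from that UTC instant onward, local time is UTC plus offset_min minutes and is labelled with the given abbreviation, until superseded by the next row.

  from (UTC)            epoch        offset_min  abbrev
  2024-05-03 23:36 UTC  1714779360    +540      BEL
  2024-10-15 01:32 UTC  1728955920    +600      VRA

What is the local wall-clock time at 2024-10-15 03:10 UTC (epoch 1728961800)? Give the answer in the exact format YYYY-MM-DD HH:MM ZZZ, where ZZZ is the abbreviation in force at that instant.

2024-10-15 13:10 VRA

Query: 2024-10-15 03:10 UTC
Rule 2/2 (VRA, +10:00): 2024-10-15 01:32 UTC ≤ query < +∞
3·60 + 10 + 600 = 790 min
790 = 0·1440 + 790; 790 = 13·60 + 10 → 13:10, same day
→ 2024-10-15 13:10 VRA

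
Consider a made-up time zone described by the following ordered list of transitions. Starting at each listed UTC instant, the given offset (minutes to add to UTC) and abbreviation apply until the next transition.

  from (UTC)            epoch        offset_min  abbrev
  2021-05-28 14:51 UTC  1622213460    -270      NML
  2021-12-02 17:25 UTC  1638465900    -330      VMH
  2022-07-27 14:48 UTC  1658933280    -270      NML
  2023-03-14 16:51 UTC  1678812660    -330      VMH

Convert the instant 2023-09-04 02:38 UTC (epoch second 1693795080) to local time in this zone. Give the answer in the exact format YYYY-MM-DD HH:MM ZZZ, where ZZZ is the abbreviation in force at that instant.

2023-09-03 21:08 VMH

Query: 2023-09-04 02:38 UTC
Rule 4/4 (VMH, -05:30): 2023-03-14 16:51 UTC ≤ query < +∞
2·60 + 38 - 330 = -172 min
-172 = -1·1440 + 1268; 1268 = 21·60 + 8 → 21:08, 2023-09-04 - 1 day = 2023-09-03
→ 2023-09-03 21:08 VMH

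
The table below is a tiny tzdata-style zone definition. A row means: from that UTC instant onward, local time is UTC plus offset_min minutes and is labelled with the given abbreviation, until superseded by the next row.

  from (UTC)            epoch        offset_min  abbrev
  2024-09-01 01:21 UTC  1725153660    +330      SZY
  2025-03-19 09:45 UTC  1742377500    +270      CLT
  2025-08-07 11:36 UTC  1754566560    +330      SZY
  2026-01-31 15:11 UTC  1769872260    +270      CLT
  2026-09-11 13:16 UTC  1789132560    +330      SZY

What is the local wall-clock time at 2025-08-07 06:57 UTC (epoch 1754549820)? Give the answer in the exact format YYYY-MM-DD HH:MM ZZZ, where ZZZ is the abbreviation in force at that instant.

Query: 2025-08-07 06:57 UTC
Rule 2/5 (CLT, +04:30): 2025-03-19 09:45 UTC ≤ query < 2025-08-07 11:36 UTC
6·60 + 57 + 270 = 687 min
687 = 0·1440 + 687; 687 = 11·60 + 27 → 11:27, same day
→ 2025-08-07 11:27 CLT

2025-08-07 11:27 CLT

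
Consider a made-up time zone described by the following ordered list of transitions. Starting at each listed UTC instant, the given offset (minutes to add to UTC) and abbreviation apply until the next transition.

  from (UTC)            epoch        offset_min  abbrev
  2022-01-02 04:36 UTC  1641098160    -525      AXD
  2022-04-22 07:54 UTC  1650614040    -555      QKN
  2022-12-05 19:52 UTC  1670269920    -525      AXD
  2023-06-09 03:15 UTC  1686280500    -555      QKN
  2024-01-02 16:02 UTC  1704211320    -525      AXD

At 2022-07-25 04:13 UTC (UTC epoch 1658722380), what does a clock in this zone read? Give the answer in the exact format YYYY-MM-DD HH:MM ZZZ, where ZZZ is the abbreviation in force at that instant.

2022-07-24 18:58 QKN

Query: 2022-07-25 04:13 UTC
Rule 2/5 (QKN, -09:15): 2022-04-22 07:54 UTC ≤ query < 2022-12-05 19:52 UTC
4·60 + 13 - 555 = -302 min
-302 = -1·1440 + 1138; 1138 = 18·60 + 58 → 18:58, 2022-07-25 - 1 day = 2022-07-24
→ 2022-07-24 18:58 QKN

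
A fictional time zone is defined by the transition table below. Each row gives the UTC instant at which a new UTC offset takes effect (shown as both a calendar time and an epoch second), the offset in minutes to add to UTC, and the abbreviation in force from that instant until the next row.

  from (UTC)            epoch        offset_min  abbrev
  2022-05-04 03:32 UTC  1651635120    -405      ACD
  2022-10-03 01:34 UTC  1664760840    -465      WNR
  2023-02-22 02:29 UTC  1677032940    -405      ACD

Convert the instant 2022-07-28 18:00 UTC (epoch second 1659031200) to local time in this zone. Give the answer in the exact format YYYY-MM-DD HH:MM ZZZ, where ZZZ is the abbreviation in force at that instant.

Query: 2022-07-28 18:00 UTC
Rule 1/3 (ACD, -06:45): 2022-05-04 03:32 UTC ≤ query < 2022-10-03 01:34 UTC
18·60 + 0 - 405 = 675 min
675 = 0·1440 + 675; 675 = 11·60 + 15 → 11:15, same day
→ 2022-07-28 11:15 ACD

2022-07-28 11:15 ACD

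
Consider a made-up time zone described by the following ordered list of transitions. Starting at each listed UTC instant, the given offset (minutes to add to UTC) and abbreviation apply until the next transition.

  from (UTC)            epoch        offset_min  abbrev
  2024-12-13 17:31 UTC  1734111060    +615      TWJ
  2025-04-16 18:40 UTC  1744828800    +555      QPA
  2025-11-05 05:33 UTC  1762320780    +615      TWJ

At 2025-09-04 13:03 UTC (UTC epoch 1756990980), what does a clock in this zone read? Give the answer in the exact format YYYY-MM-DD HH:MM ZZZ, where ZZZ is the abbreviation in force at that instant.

Query: 2025-09-04 13:03 UTC
Rule 2/3 (QPA, +09:15): 2025-04-16 18:40 UTC ≤ query < 2025-11-05 05:33 UTC
13·60 + 3 + 555 = 1338 min
1338 = 0·1440 + 1338; 1338 = 22·60 + 18 → 22:18, same day
→ 2025-09-04 22:18 QPA

2025-09-04 22:18 QPA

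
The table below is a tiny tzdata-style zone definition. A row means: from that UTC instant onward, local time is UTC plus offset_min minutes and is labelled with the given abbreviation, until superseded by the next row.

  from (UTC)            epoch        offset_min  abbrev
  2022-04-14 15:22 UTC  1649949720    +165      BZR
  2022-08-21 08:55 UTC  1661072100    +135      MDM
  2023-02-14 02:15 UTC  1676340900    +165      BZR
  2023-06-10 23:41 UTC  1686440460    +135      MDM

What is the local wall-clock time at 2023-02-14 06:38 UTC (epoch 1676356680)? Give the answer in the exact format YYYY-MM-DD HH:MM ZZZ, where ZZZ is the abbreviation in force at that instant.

2023-02-14 09:23 BZR

Query: 2023-02-14 06:38 UTC
Rule 3/4 (BZR, +02:45): 2023-02-14 02:15 UTC ≤ query < 2023-06-10 23:41 UTC
6·60 + 38 + 165 = 563 min
563 = 0·1440 + 563; 563 = 9·60 + 23 → 09:23, same day
→ 2023-02-14 09:23 BZR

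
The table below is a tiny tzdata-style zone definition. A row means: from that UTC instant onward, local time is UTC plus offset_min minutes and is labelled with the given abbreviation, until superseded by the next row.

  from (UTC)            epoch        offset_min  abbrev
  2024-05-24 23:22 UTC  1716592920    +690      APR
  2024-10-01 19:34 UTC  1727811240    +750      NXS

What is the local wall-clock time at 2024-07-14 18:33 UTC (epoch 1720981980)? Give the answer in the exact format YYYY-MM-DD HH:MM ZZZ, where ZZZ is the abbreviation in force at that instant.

2024-07-15 06:03 APR

Query: 2024-07-14 18:33 UTC
Rule 1/2 (APR, +11:30): 2024-05-24 23:22 UTC ≤ query < 2024-10-01 19:34 UTC
18·60 + 33 + 690 = 1803 min
1803 = 1·1440 + 363; 363 = 6·60 + 3 → 06:03, 2024-07-14 + 1 day = 2024-07-15
→ 2024-07-15 06:03 APR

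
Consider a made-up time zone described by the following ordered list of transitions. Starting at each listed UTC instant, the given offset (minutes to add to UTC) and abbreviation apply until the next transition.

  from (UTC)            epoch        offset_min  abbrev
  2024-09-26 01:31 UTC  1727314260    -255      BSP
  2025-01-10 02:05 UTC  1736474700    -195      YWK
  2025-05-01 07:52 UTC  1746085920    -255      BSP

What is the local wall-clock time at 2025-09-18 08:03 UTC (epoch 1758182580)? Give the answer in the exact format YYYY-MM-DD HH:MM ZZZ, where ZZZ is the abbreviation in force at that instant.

2025-09-18 03:48 BSP

Query: 2025-09-18 08:03 UTC
Rule 3/3 (BSP, -04:15): 2025-05-01 07:52 UTC ≤ query < +∞
8·60 + 3 - 255 = 228 min
228 = 0·1440 + 228; 228 = 3·60 + 48 → 03:48, same day
→ 2025-09-18 03:48 BSP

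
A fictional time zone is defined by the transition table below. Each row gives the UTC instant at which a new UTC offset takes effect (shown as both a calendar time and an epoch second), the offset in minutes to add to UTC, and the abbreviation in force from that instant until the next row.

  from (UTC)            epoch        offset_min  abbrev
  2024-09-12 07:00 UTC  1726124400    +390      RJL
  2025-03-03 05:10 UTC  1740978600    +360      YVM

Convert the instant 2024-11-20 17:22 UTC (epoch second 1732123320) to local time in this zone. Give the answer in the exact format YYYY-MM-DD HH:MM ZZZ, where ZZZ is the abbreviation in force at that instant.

2024-11-20 23:52 RJL

Query: 2024-11-20 17:22 UTC
Rule 1/2 (RJL, +06:30): 2024-09-12 07:00 UTC ≤ query < 2025-03-03 05:10 UTC
17·60 + 22 + 390 = 1432 min
1432 = 0·1440 + 1432; 1432 = 23·60 + 52 → 23:52, same day
→ 2024-11-20 23:52 RJL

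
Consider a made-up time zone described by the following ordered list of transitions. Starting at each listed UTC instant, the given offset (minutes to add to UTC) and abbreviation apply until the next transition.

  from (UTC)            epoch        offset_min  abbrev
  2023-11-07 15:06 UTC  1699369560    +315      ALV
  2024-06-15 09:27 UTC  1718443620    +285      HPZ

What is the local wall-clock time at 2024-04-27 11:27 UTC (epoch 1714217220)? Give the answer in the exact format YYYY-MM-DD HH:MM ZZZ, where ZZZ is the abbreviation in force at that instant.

Query: 2024-04-27 11:27 UTC
Rule 1/2 (ALV, +05:15): 2023-11-07 15:06 UTC ≤ query < 2024-06-15 09:27 UTC
11·60 + 27 + 315 = 1002 min
1002 = 0·1440 + 1002; 1002 = 16·60 + 42 → 16:42, same day
→ 2024-04-27 16:42 ALV

2024-04-27 16:42 ALV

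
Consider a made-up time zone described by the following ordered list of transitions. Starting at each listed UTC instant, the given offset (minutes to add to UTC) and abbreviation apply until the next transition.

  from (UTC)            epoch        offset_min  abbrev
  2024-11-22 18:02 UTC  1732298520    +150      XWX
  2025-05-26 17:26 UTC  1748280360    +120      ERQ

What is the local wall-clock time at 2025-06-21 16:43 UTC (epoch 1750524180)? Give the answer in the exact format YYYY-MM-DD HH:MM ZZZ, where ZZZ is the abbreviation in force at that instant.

2025-06-21 18:43 ERQ

Query: 2025-06-21 16:43 UTC
Rule 2/2 (ERQ, +02:00): 2025-05-26 17:26 UTC ≤ query < +∞
16·60 + 43 + 120 = 1123 min
1123 = 0·1440 + 1123; 1123 = 18·60 + 43 → 18:43, same day
→ 2025-06-21 18:43 ERQ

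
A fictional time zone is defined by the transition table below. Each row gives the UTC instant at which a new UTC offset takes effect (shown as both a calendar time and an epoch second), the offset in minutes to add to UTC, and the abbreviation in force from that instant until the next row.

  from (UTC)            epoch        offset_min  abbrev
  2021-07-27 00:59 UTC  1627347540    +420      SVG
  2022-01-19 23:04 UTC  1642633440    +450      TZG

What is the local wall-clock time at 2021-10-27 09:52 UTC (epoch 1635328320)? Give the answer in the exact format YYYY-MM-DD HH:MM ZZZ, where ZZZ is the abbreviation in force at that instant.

Query: 2021-10-27 09:52 UTC
Rule 1/2 (SVG, +07:00): 2021-07-27 00:59 UTC ≤ query < 2022-01-19 23:04 UTC
9·60 + 52 + 420 = 1012 min
1012 = 0·1440 + 1012; 1012 = 16·60 + 52 → 16:52, same day
→ 2021-10-27 16:52 SVG

2021-10-27 16:52 SVG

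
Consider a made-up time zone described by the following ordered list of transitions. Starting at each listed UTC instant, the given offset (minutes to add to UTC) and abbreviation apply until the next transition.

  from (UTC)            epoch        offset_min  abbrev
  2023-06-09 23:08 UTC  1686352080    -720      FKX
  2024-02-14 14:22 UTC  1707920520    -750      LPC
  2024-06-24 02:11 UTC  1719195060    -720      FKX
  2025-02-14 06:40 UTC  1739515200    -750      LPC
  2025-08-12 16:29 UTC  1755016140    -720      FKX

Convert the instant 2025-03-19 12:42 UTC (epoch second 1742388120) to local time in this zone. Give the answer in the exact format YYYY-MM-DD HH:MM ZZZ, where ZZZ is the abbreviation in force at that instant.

Query: 2025-03-19 12:42 UTC
Rule 4/5 (LPC, -12:30): 2025-02-14 06:40 UTC ≤ query < 2025-08-12 16:29 UTC
12·60 + 42 - 750 = 12 min
12 = 0·1440 + 12; 12 = 0·60 + 12 → 00:12, same day
→ 2025-03-19 00:12 LPC

2025-03-19 00:12 LPC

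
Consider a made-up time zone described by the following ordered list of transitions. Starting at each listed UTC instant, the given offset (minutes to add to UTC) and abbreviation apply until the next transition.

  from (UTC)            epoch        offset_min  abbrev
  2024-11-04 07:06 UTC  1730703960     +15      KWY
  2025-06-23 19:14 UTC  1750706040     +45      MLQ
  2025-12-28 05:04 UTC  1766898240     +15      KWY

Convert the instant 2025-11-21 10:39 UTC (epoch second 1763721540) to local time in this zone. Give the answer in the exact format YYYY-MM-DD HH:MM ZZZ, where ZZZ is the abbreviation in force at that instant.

Query: 2025-11-21 10:39 UTC
Rule 2/3 (MLQ, +00:45): 2025-06-23 19:14 UTC ≤ query < 2025-12-28 05:04 UTC
10·60 + 39 + 45 = 684 min
684 = 0·1440 + 684; 684 = 11·60 + 24 → 11:24, same day
→ 2025-11-21 11:24 MLQ

2025-11-21 11:24 MLQ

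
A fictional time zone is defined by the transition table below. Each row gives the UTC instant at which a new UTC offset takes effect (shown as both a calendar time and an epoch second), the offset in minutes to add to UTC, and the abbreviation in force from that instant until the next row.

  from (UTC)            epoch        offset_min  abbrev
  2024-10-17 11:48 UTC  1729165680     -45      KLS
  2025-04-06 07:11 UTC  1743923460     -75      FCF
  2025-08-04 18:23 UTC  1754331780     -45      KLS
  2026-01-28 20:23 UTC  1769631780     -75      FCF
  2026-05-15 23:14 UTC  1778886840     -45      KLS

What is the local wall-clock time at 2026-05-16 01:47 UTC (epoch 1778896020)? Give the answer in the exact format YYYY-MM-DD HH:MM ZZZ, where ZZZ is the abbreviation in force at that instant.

Query: 2026-05-16 01:47 UTC
Rule 5/5 (KLS, -00:45): 2026-05-15 23:14 UTC ≤ query < +∞
1·60 + 47 - 45 = 62 min
62 = 0·1440 + 62; 62 = 1·60 + 2 → 01:02, same day
→ 2026-05-16 01:02 KLS

2026-05-16 01:02 KLS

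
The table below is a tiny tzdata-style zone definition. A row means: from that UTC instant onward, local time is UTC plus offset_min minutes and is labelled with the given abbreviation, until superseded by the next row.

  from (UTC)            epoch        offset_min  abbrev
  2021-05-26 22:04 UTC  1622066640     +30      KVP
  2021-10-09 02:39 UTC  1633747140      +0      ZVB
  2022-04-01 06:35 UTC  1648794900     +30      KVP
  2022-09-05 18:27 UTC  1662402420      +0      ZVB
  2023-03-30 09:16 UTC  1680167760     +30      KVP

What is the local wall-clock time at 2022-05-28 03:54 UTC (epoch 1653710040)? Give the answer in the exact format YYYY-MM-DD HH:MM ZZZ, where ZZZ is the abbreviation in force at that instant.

2022-05-28 04:24 KVP

Query: 2022-05-28 03:54 UTC
Rule 3/5 (KVP, +00:30): 2022-04-01 06:35 UTC ≤ query < 2022-09-05 18:27 UTC
3·60 + 54 + 30 = 264 min
264 = 0·1440 + 264; 264 = 4·60 + 24 → 04:24, same day
→ 2022-05-28 04:24 KVP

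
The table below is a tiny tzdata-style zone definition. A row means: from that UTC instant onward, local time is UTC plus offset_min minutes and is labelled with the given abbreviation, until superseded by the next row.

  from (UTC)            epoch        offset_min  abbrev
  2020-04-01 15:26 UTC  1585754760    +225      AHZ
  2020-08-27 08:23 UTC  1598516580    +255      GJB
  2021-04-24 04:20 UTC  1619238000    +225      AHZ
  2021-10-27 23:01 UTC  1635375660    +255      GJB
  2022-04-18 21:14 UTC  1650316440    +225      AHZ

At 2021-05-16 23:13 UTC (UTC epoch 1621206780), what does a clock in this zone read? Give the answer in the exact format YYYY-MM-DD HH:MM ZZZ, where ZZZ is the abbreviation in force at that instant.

Query: 2021-05-16 23:13 UTC
Rule 3/5 (AHZ, +03:45): 2021-04-24 04:20 UTC ≤ query < 2021-10-27 23:01 UTC
23·60 + 13 + 225 = 1618 min
1618 = 1·1440 + 178; 178 = 2·60 + 58 → 02:58, 2021-05-16 + 1 day = 2021-05-17
→ 2021-05-17 02:58 AHZ

2021-05-17 02:58 AHZ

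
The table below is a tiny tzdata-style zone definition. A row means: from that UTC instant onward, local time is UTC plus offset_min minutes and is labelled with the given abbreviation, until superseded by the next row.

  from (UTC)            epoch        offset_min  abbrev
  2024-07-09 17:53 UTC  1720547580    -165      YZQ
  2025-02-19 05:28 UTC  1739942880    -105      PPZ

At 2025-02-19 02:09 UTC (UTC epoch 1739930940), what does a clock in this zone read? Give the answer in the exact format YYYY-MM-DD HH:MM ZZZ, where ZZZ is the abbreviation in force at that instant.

Query: 2025-02-19 02:09 UTC
Rule 1/2 (YZQ, -02:45): 2024-07-09 17:53 UTC ≤ query < 2025-02-19 05:28 UTC
2·60 + 9 - 165 = -36 min
-36 = -1·1440 + 1404; 1404 = 23·60 + 24 → 23:24, 2025-02-19 - 1 day = 2025-02-18
→ 2025-02-18 23:24 YZQ

2025-02-18 23:24 YZQ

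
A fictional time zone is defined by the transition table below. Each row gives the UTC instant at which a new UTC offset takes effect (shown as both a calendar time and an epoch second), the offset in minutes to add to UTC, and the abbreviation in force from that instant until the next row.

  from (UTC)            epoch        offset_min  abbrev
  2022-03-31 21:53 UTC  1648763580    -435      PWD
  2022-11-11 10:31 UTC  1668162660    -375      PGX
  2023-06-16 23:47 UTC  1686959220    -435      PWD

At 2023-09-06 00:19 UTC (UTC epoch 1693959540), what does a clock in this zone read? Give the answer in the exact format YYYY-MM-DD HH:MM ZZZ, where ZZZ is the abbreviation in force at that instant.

Query: 2023-09-06 00:19 UTC
Rule 3/3 (PWD, -07:15): 2023-06-16 23:47 UTC ≤ query < +∞
0·60 + 19 - 435 = -416 min
-416 = -1·1440 + 1024; 1024 = 17·60 + 4 → 17:04, 2023-09-06 - 1 day = 2023-09-05
→ 2023-09-05 17:04 PWD

2023-09-05 17:04 PWD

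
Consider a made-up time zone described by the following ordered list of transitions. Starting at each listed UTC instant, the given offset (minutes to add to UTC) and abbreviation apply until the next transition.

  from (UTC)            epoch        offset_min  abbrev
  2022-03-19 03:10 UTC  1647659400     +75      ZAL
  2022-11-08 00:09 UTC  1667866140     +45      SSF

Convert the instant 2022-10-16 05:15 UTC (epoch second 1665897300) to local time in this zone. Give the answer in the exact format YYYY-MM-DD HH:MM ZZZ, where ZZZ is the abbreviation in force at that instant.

Query: 2022-10-16 05:15 UTC
Rule 1/2 (ZAL, +01:15): 2022-03-19 03:10 UTC ≤ query < 2022-11-08 00:09 UTC
5·60 + 15 + 75 = 390 min
390 = 0·1440 + 390; 390 = 6·60 + 30 → 06:30, same day
→ 2022-10-16 06:30 ZAL

2022-10-16 06:30 ZAL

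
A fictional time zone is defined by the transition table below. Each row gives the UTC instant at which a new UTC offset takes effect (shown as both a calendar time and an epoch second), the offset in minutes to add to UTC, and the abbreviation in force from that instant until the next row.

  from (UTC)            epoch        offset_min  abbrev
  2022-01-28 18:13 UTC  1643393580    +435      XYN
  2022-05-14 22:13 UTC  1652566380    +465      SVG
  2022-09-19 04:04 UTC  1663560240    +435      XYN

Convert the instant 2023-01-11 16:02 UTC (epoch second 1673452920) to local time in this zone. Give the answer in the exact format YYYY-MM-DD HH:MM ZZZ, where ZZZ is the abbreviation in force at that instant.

Query: 2023-01-11 16:02 UTC
Rule 3/3 (XYN, +07:15): 2022-09-19 04:04 UTC ≤ query < +∞
16·60 + 2 + 435 = 1397 min
1397 = 0·1440 + 1397; 1397 = 23·60 + 17 → 23:17, same day
→ 2023-01-11 23:17 XYN

2023-01-11 23:17 XYN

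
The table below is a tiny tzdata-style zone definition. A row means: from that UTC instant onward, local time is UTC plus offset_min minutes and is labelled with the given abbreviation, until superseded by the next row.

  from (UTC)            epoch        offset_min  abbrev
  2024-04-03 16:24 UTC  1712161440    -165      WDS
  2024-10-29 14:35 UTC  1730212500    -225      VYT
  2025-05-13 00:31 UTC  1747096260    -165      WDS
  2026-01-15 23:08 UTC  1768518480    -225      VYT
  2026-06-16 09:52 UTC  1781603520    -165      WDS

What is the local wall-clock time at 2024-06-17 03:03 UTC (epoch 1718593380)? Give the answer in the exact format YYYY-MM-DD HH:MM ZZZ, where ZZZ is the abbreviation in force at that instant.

2024-06-17 00:18 WDS

Query: 2024-06-17 03:03 UTC
Rule 1/5 (WDS, -02:45): 2024-04-03 16:24 UTC ≤ query < 2024-10-29 14:35 UTC
3·60 + 3 - 165 = 18 min
18 = 0·1440 + 18; 18 = 0·60 + 18 → 00:18, same day
→ 2024-06-17 00:18 WDS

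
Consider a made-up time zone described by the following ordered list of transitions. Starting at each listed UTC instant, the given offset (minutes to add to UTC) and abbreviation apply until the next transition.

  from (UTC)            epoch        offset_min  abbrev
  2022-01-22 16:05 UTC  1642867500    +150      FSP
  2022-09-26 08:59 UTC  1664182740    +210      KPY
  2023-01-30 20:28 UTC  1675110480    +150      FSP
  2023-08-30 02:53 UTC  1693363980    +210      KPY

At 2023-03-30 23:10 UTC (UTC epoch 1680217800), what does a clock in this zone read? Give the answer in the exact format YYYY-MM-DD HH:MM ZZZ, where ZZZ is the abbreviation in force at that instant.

2023-03-31 01:40 FSP

Query: 2023-03-30 23:10 UTC
Rule 3/4 (FSP, +02:30): 2023-01-30 20:28 UTC ≤ query < 2023-08-30 02:53 UTC
23·60 + 10 + 150 = 1540 min
1540 = 1·1440 + 100; 100 = 1·60 + 40 → 01:40, 2023-03-30 + 1 day = 2023-03-31
→ 2023-03-31 01:40 FSP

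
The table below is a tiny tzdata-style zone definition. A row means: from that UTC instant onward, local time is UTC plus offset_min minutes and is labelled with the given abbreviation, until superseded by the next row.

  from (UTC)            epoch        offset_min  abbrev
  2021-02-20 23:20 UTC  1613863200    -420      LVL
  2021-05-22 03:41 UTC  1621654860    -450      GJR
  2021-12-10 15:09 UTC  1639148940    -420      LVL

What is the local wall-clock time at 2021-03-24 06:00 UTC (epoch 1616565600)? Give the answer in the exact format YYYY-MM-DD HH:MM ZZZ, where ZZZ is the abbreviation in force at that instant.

2021-03-23 23:00 LVL

Query: 2021-03-24 06:00 UTC
Rule 1/3 (LVL, -07:00): 2021-02-20 23:20 UTC ≤ query < 2021-05-22 03:41 UTC
6·60 + 0 - 420 = -60 min
-60 = -1·1440 + 1380; 1380 = 23·60 + 0 → 23:00, 2021-03-24 - 1 day = 2021-03-23
→ 2021-03-23 23:00 LVL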